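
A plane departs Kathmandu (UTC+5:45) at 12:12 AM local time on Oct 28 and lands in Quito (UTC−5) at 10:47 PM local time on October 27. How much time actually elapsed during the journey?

9 hours 20 minutes

Departure in UTC: 12:12 AM − 5:45 = 6:27 PM on Oct 27.
Arrival in UTC: 10:47 PM + 5:00 = 3:47 AM on Oct 28.
Elapsed = 3:47 AM − 6:27 PM (+1 day) = 9 hours 20 minutes.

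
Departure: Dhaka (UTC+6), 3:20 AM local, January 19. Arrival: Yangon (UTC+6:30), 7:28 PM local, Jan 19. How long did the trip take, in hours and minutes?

Yangon is 0:30 ahead of Dhaka.
Clock-face elapsed time (ignoring zones) is 16 hours 8 minutes.
Actual elapsed = 16 hours 8 minutes − 0:30 = 15 hours 38 minutes.

15 hours 38 minutes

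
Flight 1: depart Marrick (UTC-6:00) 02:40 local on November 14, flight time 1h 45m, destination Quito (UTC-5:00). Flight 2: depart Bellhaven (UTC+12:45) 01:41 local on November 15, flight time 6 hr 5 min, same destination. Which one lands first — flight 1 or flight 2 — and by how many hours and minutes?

Flight 1 in UTC: 02:40 + 6:00 = 08:40 on Nov 14.
+1 hour 45 minutes → arrive 10:25 UTC on Nov 14.
Flight 2 in UTC: 01:41 − 12:45 = 12:56 on Nov 14.
+6 hours and 5 minutes → arrive 19:01 UTC on Nov 14.
Flight 1 lands earlier by 8 hours 36 minutes.

the first, by 8 hours 36 minutes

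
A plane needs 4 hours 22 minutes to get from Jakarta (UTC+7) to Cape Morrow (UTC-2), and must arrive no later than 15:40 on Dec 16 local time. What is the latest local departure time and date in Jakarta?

Target arrival in UTC: 15:40 + 2:00 = 17:40 on Dec 16.
Subtract 4 hours 22 minutes → departure 13:18 UTC on Dec 16.
Jakarta is UTC+7:00: 13:18 + 7:00 = 20:18 on Dec 16.

20:18 on December 16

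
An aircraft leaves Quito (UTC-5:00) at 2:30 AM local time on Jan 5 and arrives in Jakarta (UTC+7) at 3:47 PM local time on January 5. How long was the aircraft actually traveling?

1 hour 17 minutes

Jakarta is 12:00 ahead of Quito.
Clock-face elapsed time (ignoring zones) is 13 hours 17 minutes.
Actual elapsed = 13 hours 17 minutes − 12:00 = 1 hour 17 minutes.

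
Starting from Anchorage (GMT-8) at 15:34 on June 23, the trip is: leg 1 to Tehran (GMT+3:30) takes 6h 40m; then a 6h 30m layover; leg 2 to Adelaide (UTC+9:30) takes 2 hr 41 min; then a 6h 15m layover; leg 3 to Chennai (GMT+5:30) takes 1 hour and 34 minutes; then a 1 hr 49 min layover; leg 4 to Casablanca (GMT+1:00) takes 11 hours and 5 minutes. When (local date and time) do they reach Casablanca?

13:08 on June 25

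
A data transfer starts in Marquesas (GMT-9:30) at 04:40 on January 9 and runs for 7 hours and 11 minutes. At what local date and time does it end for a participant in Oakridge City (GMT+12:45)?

Convert start to UTC: 04:40 + 9:30 = 14:10 UTC on Jan 9.
Add 7 hours 11 minutes duration → 21:21 UTC.
Oakridge City is UTC+12:45, so local end time = 21:21 + 12:45 = 10:06 on Jan 10.

10:06 on January 10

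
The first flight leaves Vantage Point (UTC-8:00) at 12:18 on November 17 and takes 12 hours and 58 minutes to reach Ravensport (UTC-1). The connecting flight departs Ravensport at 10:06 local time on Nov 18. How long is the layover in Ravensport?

1 hour 50 minutes

Convert departure to UTC: 12:18 + 8:00 = 20:18 UTC on Nov 17.
Add 12 hours and 58 minutes flight time → 09:16 UTC (Nov 18).
Ravensport is UTC−1:00, so local arrival = 09:16 − 1:00 = 08:16 on Nov 18.
Layover = 10:06 − 08:16 = 1 hour 50 minutes.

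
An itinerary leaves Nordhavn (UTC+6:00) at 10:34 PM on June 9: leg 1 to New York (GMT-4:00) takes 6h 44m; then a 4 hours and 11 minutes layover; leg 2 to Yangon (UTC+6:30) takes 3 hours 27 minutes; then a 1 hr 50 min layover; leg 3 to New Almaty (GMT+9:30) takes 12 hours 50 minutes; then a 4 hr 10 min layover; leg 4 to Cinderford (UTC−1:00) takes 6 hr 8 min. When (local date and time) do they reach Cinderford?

6:54 AM on June 11

Convert departure to UTC: 10:34 PM − 6:00 = 4:34 PM UTC on Jun 9.
Add 6 hours and 44 minutes leg 1 → 11:18 PM UTC.
Add 4 hours and 11 minutes layover in New York → 3:29 AM UTC (Jun 10).
Add 3 hours 27 minutes leg 2 → 6:56 AM UTC.
Add 1 hour 50 minutes layover in Yangon → 8:46 AM UTC.
Add 12 hours 50 minutes leg 3 → 9:36 PM UTC.
Add 4 hours 10 minutes layover in New Almaty → 1:46 AM UTC (Jun 11).
Add 6 hours 8 minutes leg 4 → 7:54 AM UTC.
Cinderford is UTC−1:00, so local arrival = 7:54 AM − 1:00 = 6:54 AM on Jun 11.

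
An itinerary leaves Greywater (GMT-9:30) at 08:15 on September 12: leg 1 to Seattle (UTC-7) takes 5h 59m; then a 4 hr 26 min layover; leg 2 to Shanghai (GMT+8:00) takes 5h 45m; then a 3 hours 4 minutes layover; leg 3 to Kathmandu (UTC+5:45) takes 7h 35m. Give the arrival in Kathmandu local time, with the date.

Convert departure to UTC: 08:15 + 9:30 = 17:45 UTC on Sep 12.
Add 5 hours 59 minutes leg 1 → 23:44 UTC.
Add 4 hours 26 minutes layover in Seattle → 04:10 UTC (Sep 13).
Add 5 hours and 45 minutes leg 2 → 09:55 UTC.
Add 3 hours 4 minutes layover in Shanghai → 12:59 UTC.
Add 7 hours and 35 minutes leg 3 → 20:34 UTC.
Kathmandu is UTC+5:45, so local arrival = 20:34 + 5:45 = 02:19 on Sep 14.

02:19 on Sep 14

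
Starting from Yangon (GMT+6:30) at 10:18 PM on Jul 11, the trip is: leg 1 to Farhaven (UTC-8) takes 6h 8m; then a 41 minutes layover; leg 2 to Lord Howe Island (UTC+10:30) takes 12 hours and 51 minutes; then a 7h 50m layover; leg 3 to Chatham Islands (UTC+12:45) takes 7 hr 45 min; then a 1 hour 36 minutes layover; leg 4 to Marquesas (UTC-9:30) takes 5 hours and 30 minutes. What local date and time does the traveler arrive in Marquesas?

Convert departure to UTC: 10:18 PM − 6:30 = 3:48 PM UTC on Jul 11.
Add 6 hours and 8 minutes leg 1 → 9:56 PM UTC.
Add 41 minutes layover in Farhaven → 10:37 PM UTC.
Add 12 hours and 51 minutes leg 2 → 11:28 AM UTC (Jul 12).
Add 7 hours and 50 minutes layover in Lord Howe Island → 7:18 PM UTC.
Add 7 hours and 45 minutes leg 3 → 3:03 AM UTC (Jul 13).
Add 1 hour 36 minutes layover in Chatham Islands → 4:39 AM UTC.
Add 5 hours and 30 minutes leg 4 → 10:09 AM UTC.
Marquesas is UTC−9:30, so local arrival = 10:09 AM − 9:30 = 12:39 AM on Jul 13.

12:39 AM on July 13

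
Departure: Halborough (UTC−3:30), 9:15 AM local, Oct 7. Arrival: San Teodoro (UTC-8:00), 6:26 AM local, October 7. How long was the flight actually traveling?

1 hour 41 minutes

Departure in UTC: 9:15 AM + 3:30 = 12:45 PM on Oct 7.
Arrival in UTC: 6:26 AM + 8:00 = 2:26 PM on Oct 7.
Elapsed = 2:26 PM − 12:45 PM = 1 hour 41 minutes.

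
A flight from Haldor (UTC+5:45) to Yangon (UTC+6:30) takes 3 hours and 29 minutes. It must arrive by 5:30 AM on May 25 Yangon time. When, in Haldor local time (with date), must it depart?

Target arrival in UTC: 5:30 AM − 6:30 = 11:00 PM on May 24.
Subtract 3 hours 29 minutes → departure 7:31 PM UTC on May 24.
Haldor is UTC+5:45: 7:31 PM + 5:45 = 1:16 AM on May 25.

1:16 AM on May 25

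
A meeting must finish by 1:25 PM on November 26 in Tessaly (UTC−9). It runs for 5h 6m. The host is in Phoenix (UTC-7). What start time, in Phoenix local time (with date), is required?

Target end time in UTC: 1:25 PM + 9:00 = 10:25 PM on Nov 26.
Subtract 5 hours 6 minutes → start 5:19 PM UTC on Nov 26.
Phoenix is UTC−7:00: 5:19 PM − 7:00 = 10:19 AM on Nov 26.

10:19 AM on November 26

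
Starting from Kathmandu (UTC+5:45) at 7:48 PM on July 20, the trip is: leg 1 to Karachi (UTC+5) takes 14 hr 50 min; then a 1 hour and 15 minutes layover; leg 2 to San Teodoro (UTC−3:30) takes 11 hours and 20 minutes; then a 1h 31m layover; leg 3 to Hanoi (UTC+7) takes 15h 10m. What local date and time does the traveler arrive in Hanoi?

Convert departure to UTC: 7:48 PM − 5:45 = 2:03 PM UTC on Jul 20.
Add 14 hours 50 minutes leg 1 → 4:53 AM UTC (Jul 21).
Add 1 hour 15 minutes layover in Karachi → 6:08 AM UTC.
Add 11 hours and 20 minutes leg 2 → 5:28 PM UTC.
Add 1 hour 31 minutes layover in San Teodoro → 6:59 PM UTC.
Add 15 hours and 10 minutes leg 3 → 10:09 AM UTC (Jul 22).
Hanoi is UTC+7:00, so local arrival = 10:09 AM + 7:00 = 5:09 PM on Jul 22.

5:09 PM on Jul 22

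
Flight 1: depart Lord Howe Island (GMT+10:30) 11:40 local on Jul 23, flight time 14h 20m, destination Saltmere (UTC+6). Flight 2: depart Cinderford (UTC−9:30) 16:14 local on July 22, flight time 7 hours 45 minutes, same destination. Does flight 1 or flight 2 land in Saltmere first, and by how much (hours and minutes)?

Flight 1 in UTC: 11:40 − 10:30 = 01:10 on Jul 23.
+14 hours 20 minutes → arrive 15:30 UTC on Jul 23.
Flight 2 in UTC: 16:14 + 9:30 = 01:44 on Jul 23.
+7 hours and 45 minutes → arrive 09:29 UTC on Jul 23.
Flight 2 lands earlier by 6 hours 1 minute.

the second, by 6 hours 1 minute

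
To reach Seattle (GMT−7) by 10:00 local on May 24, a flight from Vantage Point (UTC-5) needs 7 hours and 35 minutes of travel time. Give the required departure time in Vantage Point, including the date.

04:25 on May 24

Target arrival in UTC: 10:00 + 7:00 = 17:00 on May 24.
Subtract 7 hours and 35 minutes → departure 09:25 UTC on May 24.
Vantage Point is UTC−5:00: 09:25 − 5:00 = 04:25 on May 24.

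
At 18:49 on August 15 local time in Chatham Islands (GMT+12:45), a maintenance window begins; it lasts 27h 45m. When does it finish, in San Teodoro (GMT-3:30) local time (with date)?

Convert start to UTC: 18:49 − 12:45 = 06:04 UTC on Aug 15.
Add 27 hours and 45 minutes duration → 09:49 UTC (Aug 16).
San Teodoro is UTC−3:30, so local end time = 09:49 − 3:30 = 06:19 on Aug 16.

06:19 on Aug 16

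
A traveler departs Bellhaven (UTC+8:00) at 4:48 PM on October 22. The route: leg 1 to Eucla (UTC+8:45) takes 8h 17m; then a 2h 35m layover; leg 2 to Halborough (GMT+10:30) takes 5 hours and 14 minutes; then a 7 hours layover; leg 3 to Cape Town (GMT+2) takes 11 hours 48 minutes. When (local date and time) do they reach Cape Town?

9:42 PM on Oct 23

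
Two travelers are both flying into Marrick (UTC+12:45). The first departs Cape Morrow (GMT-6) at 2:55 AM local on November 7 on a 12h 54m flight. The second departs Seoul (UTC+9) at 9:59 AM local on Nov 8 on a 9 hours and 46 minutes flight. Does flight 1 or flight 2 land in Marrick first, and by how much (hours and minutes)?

Flight 1 in UTC: 2:55 AM + 6:00 = 8:55 AM on Nov 7.
+12 hours and 54 minutes → arrive 9:49 PM UTC on Nov 7.
Flight 2 in UTC: 9:59 AM − 9:00 = 12:59 AM on Nov 8.
+9 hours and 46 minutes → arrive 10:45 AM UTC on Nov 8.
Flight 1 lands earlier by 12 hours 56 minutes.

the first, by 12 hours 56 minutes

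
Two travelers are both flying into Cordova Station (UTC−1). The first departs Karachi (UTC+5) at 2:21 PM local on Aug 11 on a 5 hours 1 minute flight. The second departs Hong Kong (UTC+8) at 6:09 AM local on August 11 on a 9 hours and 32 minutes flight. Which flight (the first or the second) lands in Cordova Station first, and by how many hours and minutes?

the second, by 6 hours 41 minutes

Flight 1 in UTC: 2:21 PM − 5:00 = 9:21 AM on Aug 11.
+5 hours 1 minute → arrive 2:22 PM UTC on Aug 11.
Flight 2 in UTC: 6:09 AM − 8:00 = 10:09 PM on Aug 10.
+9 hours 32 minutes → arrive 7:41 AM UTC on Aug 11.
Flight 2 lands earlier by 6 hours 41 minutes.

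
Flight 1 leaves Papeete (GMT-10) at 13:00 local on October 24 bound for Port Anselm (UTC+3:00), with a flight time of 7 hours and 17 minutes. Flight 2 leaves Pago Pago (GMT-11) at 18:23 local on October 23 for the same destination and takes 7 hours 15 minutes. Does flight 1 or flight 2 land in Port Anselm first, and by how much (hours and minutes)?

the second, by 17 hours 39 minutes

Flight 1 in UTC: 13:00 + 10:00 = 23:00 on Oct 24.
+7 hours 17 minutes → arrive 06:17 UTC on Oct 25.
Flight 2 in UTC: 18:23 + 11:00 = 05:23 on Oct 24.
+7 hours and 15 minutes → arrive 12:38 UTC on Oct 24.
Flight 2 lands earlier by 17 hours 39 minutes.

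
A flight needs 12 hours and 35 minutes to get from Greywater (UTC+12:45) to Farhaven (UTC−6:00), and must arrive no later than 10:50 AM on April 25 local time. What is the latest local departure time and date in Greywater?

Target arrival in UTC: 10:50 AM + 6:00 = 4:50 PM on Apr 25.
Subtract 12 hours and 35 minutes → departure 4:15 AM UTC on Apr 25.
Greywater is UTC+12:45: 4:15 AM + 12:45 = 5:00 PM on Apr 25.

5:00 PM on April 25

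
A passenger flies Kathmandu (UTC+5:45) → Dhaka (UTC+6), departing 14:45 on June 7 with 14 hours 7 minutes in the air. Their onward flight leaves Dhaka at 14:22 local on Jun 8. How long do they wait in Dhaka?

9 hours 15 minutes

Convert departure to UTC: 14:45 − 5:45 = 09:00 UTC on Jun 7.
Add 14 hours 7 minutes flight time → 23:07 UTC.
Dhaka is UTC+6:00, so local arrival = 23:07 + 6:00 = 05:07 on Jun 8.
Layover = 14:22 − 05:07 = 9 hours 15 minutes.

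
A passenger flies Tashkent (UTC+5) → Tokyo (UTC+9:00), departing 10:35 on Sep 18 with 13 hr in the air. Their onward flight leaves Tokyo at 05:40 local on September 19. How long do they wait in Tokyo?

2 hours 5 minutes

Convert departure to UTC: 10:35 − 5:00 = 05:35 UTC on Sep 18.
Add 13 hours flight time → 18:35 UTC.
Tokyo is UTC+9:00, so local arrival = 18:35 + 9:00 = 03:35 on Sep 19.
Layover = 05:40 − 03:35 = 2 hours 5 minutes.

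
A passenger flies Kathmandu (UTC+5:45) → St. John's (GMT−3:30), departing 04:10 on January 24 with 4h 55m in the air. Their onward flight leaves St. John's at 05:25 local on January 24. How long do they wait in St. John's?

Convert departure to UTC: 04:10 − 5:45 = 22:25 UTC on Jan 23.
Add 4 hours and 55 minutes flight time → 03:20 UTC (Jan 24).
St. John's is UTC−3:30, so local arrival = 03:20 − 3:30 = 23:50 on Jan 23.
Layover = 05:25 − 23:50 (+1 day) = 5 hours 35 minutes.

5 hours 35 minutes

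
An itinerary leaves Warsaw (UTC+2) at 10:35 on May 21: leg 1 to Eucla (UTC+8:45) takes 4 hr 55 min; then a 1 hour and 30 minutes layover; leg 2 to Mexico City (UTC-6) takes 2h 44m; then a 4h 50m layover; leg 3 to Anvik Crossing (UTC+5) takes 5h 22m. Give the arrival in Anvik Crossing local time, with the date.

Convert departure to UTC: 10:35 − 2:00 = 08:35 UTC on May 21.
Add 4 hours and 55 minutes leg 1 → 13:30 UTC.
Add 1 hour 30 minutes layover in Eucla → 15:00 UTC.
Add 2 hours 44 minutes leg 2 → 17:44 UTC.
Add 4 hours 50 minutes layover in Mexico City → 22:34 UTC.
Add 5 hours 22 minutes leg 3 → 03:56 UTC (May 22).
Anvik Crossing is UTC+5:00, so local arrival = 03:56 + 5:00 = 08:56 on May 22.

08:56 on May 22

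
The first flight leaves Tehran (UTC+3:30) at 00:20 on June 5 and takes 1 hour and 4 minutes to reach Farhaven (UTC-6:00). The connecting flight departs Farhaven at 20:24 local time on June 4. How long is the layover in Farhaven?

Convert departure to UTC: 00:20 − 3:30 = 20:50 UTC on Jun 4.
Add 1 hour and 4 minutes flight time → 21:54 UTC.
Farhaven is UTC−6:00, so local arrival = 21:54 − 6:00 = 15:54 on Jun 4.
Layover = 20:24 − 15:54 = 4 hours 30 minutes.

4 hours 30 minutes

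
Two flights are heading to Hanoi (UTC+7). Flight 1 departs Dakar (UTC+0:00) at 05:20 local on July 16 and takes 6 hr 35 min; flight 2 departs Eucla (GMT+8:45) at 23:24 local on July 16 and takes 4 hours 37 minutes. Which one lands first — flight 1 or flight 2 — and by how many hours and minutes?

Flight 1 departs at 05:20 UTC (Jul 16).
+6 hours 35 minutes → arrive 11:55 UTC on Jul 16.
Flight 2 in UTC: 23:24 − 8:45 = 14:39 on Jul 16.
+4 hours and 37 minutes → arrive 19:16 UTC on Jul 16.
Flight 1 lands earlier by 7 hours 21 minutes.

the first, by 7 hours 21 minutes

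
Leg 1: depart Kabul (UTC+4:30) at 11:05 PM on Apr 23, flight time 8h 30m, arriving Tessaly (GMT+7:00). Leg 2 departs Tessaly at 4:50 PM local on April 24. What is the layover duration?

Convert departure to UTC: 11:05 PM − 4:30 = 6:35 PM UTC on Apr 23.
Add 8 hours 30 minutes flight time → 3:05 AM UTC (Apr 24).
Tessaly is UTC+7:00, so local arrival = 3:05 AM + 7:00 = 10:05 AM on Apr 24.
Layover = 4:50 PM − 10:05 AM = 6 hours 45 minutes.

6 hours 45 minutes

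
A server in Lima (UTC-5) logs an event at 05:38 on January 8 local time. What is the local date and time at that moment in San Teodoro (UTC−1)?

09:38 on January 8

In UTC: 05:38 + 5:00 = 10:38 on Jan 8.
San Teodoro is UTC−1:00: 10:38 − 1:00 = 09:38 on Jan 8.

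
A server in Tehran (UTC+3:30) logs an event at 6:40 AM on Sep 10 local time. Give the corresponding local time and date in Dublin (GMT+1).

In UTC: 6:40 AM − 3:30 = 3:10 AM on Sep 10.
Dublin is UTC+1:00: 3:10 AM + 1:00 = 4:10 AM on Sep 10.

4:10 AM on Sep 10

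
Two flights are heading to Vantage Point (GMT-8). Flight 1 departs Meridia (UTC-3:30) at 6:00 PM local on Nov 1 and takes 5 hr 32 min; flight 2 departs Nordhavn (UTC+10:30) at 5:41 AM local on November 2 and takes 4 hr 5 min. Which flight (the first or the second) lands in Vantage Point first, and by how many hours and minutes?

the second, by 3 hours 46 minutes

Flight 1 in UTC: 6:00 PM + 3:30 = 9:30 PM on Nov 1.
+5 hours and 32 minutes → arrive 3:02 AM UTC on Nov 2.
Flight 2 in UTC: 5:41 AM − 10:30 = 7:11 PM on Nov 1.
+4 hours 5 minutes → arrive 11:16 PM UTC on Nov 1.
Flight 2 lands earlier by 3 hours 46 minutes.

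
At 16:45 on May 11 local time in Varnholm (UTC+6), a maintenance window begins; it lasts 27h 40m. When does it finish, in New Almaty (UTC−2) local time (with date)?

12:25 on May 12

Convert start to UTC: 16:45 − 6:00 = 10:45 UTC on May 11.
Add 27 hours 40 minutes duration → 14:25 UTC (May 12).
New Almaty is UTC−2:00, so local end time = 14:25 − 2:00 = 12:25 on May 12.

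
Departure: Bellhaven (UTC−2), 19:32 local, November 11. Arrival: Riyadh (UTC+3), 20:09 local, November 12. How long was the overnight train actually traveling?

Riyadh is 5:00 ahead of Bellhaven.
Clock-face elapsed time (ignoring zones) is 24 hours 37 minutes.
Actual elapsed = 24 hours 37 minutes − 5:00 = 19 hours 37 minutes.

19 hours 37 minutes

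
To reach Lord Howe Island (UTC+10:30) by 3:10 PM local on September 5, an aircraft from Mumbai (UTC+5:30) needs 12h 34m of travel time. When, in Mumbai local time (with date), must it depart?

9:36 PM on September 4

Target arrival in UTC: 3:10 PM − 10:30 = 4:40 AM on Sep 5.
Subtract 12 hours and 34 minutes → departure 4:06 PM UTC on Sep 4.
Mumbai is UTC+5:30: 4:06 PM + 5:30 = 9:36 PM on Sep 4.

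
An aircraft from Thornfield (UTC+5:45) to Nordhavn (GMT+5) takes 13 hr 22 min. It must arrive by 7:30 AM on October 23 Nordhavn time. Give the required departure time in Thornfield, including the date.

6:53 PM on October 22

Target arrival in UTC: 7:30 AM − 5:00 = 2:30 AM on Oct 23.
Subtract 13 hours and 22 minutes → departure 1:08 PM UTC on Oct 22.
Thornfield is UTC+5:45: 1:08 PM + 5:45 = 6:53 PM on Oct 22.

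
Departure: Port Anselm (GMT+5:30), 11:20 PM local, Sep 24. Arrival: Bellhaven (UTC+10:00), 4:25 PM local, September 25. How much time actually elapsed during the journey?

12 hours 35 minutes

Bellhaven is 4:30 ahead of Port Anselm.
Clock-face elapsed time (ignoring zones) is 17 hours 5 minutes.
Actual elapsed = 17 hours 5 minutes − 4:30 = 12 hours 35 minutes.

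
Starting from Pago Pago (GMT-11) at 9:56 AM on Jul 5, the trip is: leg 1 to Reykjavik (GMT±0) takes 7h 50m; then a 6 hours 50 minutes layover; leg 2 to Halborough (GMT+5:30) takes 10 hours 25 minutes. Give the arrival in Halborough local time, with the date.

3:31 AM on July 7

Convert departure to UTC: 9:56 AM + 11:00 = 8:56 PM UTC on Jul 5.
Add 7 hours and 50 minutes leg 1 → 4:46 AM UTC (Jul 6).
Add 6 hours and 50 minutes layover in Reykjavik → 11:36 AM UTC.
Add 10 hours 25 minutes leg 2 → 10:01 PM UTC.
Halborough is UTC+5:30, so local arrival = 10:01 PM + 5:30 = 3:31 AM on Jul 7.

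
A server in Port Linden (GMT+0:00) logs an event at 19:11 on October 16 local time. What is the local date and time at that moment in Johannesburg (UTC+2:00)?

Port Linden is UTC+0 so that is 19:11 UTC.
Johannesburg is UTC+2:00: 19:11 + 2:00 = 21:11 on Oct 16.

21:11 on October 16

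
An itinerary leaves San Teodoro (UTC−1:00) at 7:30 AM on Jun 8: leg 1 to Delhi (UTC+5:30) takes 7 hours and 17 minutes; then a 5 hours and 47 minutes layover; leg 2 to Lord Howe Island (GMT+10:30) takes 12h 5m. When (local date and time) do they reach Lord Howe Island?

8:09 PM on June 9

Convert departure to UTC: 7:30 AM + 1:00 = 8:30 AM UTC on Jun 8.
Add 7 hours and 17 minutes leg 1 → 3:47 PM UTC.
Add 5 hours and 47 minutes layover in Delhi → 9:34 PM UTC.
Add 12 hours 5 minutes leg 2 → 9:39 AM UTC (Jun 9).
Lord Howe Island is UTC+10:30, so local arrival = 9:39 AM + 10:30 = 8:09 PM on Jun 9.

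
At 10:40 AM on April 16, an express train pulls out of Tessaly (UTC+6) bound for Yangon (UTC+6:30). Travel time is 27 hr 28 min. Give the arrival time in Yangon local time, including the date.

Convert departure to UTC: 10:40 AM − 6:00 = 4:40 AM UTC on Apr 16.
Add 27 hours and 28 minutes travel time → 8:08 AM UTC (Apr 17).
Yangon is UTC+6:30, so local arrival = 8:08 AM + 6:30 = 2:38 PM on Apr 17.

2:38 PM on Apr 17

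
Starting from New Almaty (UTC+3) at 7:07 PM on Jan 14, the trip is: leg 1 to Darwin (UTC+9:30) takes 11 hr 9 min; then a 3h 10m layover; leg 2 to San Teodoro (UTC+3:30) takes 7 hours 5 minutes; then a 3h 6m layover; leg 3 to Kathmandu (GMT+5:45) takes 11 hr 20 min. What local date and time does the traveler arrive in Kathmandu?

9:42 AM on Jan 16

Convert departure to UTC: 7:07 PM − 3:00 = 4:07 PM UTC on Jan 14.
Add 11 hours 9 minutes leg 1 → 3:16 AM UTC (Jan 15).
Add 3 hours and 10 minutes layover in Darwin → 6:26 AM UTC.
Add 7 hours 5 minutes leg 2 → 1:31 PM UTC.
Add 3 hours and 6 minutes layover in San Teodoro → 4:37 PM UTC.
Add 11 hours and 20 minutes leg 3 → 3:57 AM UTC (Jan 16).
Kathmandu is UTC+5:45, so local arrival = 3:57 AM + 5:45 = 9:42 AM on Jan 16.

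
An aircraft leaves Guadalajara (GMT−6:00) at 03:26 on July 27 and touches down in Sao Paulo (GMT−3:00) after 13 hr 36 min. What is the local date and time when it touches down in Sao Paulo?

20:02 on Jul 27

Convert departure to UTC: 03:26 + 6:00 = 09:26 UTC on Jul 27.
Add 13 hours and 36 minutes travel time → 23:02 UTC.
Sao Paulo is UTC−3:00, so local arrival = 23:02 − 3:00 = 20:02 on Jul 27.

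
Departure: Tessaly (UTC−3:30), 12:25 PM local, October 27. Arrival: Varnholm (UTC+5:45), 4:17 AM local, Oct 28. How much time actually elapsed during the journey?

Varnholm is 9:15 ahead of Tessaly.
Clock-face elapsed time (ignoring zones) is 15 hours 52 minutes.
Actual elapsed = 15 hours 52 minutes − 9:15 = 6 hours 37 minutes.

6 hours 37 minutes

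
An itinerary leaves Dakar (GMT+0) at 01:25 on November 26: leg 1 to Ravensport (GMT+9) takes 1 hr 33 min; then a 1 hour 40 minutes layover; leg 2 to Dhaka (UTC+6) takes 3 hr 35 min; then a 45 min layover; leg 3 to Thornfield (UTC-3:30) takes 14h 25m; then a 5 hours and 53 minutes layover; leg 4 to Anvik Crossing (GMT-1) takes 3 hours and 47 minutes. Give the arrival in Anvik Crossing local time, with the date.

08:03 on November 27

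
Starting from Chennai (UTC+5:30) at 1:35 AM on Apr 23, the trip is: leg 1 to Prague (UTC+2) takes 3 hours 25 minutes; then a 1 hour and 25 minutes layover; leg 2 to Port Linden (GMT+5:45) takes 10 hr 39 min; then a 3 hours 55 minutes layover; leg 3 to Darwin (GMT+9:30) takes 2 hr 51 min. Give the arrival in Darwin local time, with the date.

3:50 AM on Apr 24

Convert departure to UTC: 1:35 AM − 5:30 = 8:05 PM UTC on Apr 22.
Add 3 hours and 25 minutes leg 1 → 11:30 PM UTC.
Add 1 hour and 25 minutes layover in Prague → 12:55 AM UTC (Apr 23).
Add 10 hours 39 minutes leg 2 → 11:34 AM UTC.
Add 3 hours 55 minutes layover in Port Linden → 3:29 PM UTC.
Add 2 hours and 51 minutes leg 3 → 6:20 PM UTC.
Darwin is UTC+9:30, so local arrival = 6:20 PM + 9:30 = 3:50 AM on Apr 24.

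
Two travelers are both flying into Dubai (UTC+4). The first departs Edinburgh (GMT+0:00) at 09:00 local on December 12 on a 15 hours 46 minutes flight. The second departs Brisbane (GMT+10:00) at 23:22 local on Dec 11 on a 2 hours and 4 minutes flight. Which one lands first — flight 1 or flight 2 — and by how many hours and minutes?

Flight 1 departs at 09:00 UTC (Dec 12).
+15 hours 46 minutes → arrive 00:46 UTC on Dec 13.
Flight 2 in UTC: 23:22 − 10:00 = 13:22 on Dec 11.
+2 hours 4 minutes → arrive 15:26 UTC on Dec 11.
Flight 2 lands earlier by 33 hours 20 minutes.

the second, by 33 hours 20 minutes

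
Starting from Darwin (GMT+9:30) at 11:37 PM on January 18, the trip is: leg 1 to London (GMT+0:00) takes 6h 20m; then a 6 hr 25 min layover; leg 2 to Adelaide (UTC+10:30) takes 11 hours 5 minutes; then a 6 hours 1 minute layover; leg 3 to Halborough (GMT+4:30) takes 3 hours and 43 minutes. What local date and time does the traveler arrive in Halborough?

Convert departure to UTC: 11:37 PM − 9:30 = 2:07 PM UTC on Jan 18.
Add 6 hours 20 minutes leg 1 → 8:27 PM UTC.
Add 6 hours 25 minutes layover in London → 2:52 AM UTC (Jan 19).
Add 11 hours and 5 minutes leg 2 → 1:57 PM UTC.
Add 6 hours and 1 minute layover in Adelaide → 7:58 PM UTC.
Add 3 hours and 43 minutes leg 3 → 11:41 PM UTC.
Halborough is UTC+4:30, so local arrival = 11:41 PM + 4:30 = 4:11 AM on Jan 20.

4:11 AM on January 20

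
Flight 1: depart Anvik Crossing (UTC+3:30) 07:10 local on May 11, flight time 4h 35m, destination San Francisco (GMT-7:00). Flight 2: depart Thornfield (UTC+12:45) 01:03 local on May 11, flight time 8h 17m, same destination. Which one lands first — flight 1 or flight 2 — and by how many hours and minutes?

Flight 1 in UTC: 07:10 − 3:30 = 03:40 on May 11.
+4 hours 35 minutes → arrive 08:15 UTC on May 11.
Flight 2 in UTC: 01:03 − 12:45 = 12:18 on May 10.
+8 hours and 17 minutes → arrive 20:35 UTC on May 10.
Flight 2 lands earlier by 11 hours 40 minutes.

the second, by 11 hours 40 minutes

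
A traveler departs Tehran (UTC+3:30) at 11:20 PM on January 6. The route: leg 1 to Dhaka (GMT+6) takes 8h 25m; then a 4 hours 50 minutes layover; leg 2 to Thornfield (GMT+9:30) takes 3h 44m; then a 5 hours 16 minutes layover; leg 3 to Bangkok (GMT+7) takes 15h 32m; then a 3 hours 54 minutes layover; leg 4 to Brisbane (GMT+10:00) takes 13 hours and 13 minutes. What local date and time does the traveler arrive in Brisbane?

Convert departure to UTC: 11:20 PM − 3:30 = 7:50 PM UTC on Jan 6.
Add 8 hours 25 minutes leg 1 → 4:15 AM UTC (Jan 7).
Add 4 hours 50 minutes layover in Dhaka → 9:05 AM UTC.
Add 3 hours and 44 minutes leg 2 → 12:49 PM UTC.
Add 5 hours and 16 minutes layover in Thornfield → 6:05 PM UTC.
Add 15 hours 32 minutes leg 3 → 9:37 AM UTC (Jan 8).
Add 3 hours and 54 minutes layover in Bangkok → 1:31 PM UTC.
Add 13 hours 13 minutes leg 4 → 2:44 AM UTC (Jan 9).
Brisbane is UTC+10:00, so local arrival = 2:44 AM + 10:00 = 12:44 PM on Jan 9.

12:44 PM on January 9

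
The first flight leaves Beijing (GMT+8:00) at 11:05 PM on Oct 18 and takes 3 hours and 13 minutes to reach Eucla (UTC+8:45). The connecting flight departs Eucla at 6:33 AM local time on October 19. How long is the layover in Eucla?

Convert departure to UTC: 11:05 PM − 8:00 = 3:05 PM UTC on Oct 18.
Add 3 hours 13 minutes flight time → 6:18 PM UTC.
Eucla is UTC+8:45, so local arrival = 6:18 PM + 8:45 = 3:03 AM on Oct 19.
Layover = 6:33 AM − 3:03 AM = 3 hours 30 minutes.

3 hours 30 minutes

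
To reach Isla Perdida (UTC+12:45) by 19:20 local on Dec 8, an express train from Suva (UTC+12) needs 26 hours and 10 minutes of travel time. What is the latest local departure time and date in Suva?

16:25 on December 7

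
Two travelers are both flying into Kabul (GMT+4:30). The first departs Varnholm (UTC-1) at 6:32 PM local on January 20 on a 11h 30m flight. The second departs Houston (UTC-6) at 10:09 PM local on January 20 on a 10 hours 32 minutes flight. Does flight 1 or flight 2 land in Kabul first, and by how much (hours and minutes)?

Flight 1 in UTC: 6:32 PM + 1:00 = 7:32 PM on Jan 20.
+11 hours 30 minutes → arrive 7:02 AM UTC on Jan 21.
Flight 2 in UTC: 10:09 PM + 6:00 = 4:09 AM on Jan 21.
+10 hours 32 minutes → arrive 2:41 PM UTC on Jan 21.
Flight 1 lands earlier by 7 hours 39 minutes.

the first, by 7 hours 39 minutes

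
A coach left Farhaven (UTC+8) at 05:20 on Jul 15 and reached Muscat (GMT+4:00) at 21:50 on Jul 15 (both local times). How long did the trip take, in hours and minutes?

20 hours 30 minutes

Muscat is 4:00 behind Farhaven.
Clock-face elapsed time (ignoring zones) is 16 hours 30 minutes.
Actual elapsed = 16 hours 30 minutes + 4:00 = 20 hours 30 minutes.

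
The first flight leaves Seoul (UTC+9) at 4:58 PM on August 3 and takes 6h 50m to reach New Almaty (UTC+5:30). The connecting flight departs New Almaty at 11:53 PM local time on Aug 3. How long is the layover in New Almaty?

Convert departure to UTC: 4:58 PM − 9:00 = 7:58 AM UTC on Aug 3.
Add 6 hours 50 minutes flight time → 2:48 PM UTC.
New Almaty is UTC+5:30, so local arrival = 2:48 PM + 5:30 = 8:18 PM on Aug 3.
Layover = 11:53 PM − 8:18 PM = 3 hours 35 minutes.

3 hours 35 minutes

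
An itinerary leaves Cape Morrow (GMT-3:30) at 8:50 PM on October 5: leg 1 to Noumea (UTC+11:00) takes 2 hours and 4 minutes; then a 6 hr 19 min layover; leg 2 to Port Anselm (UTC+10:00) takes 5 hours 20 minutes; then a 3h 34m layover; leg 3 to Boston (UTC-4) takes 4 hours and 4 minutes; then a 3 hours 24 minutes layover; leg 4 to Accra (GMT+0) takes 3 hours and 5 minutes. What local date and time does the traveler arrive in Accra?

4:10 AM on October 7

Convert departure to UTC: 8:50 PM + 3:30 = 12:20 AM UTC on Oct 6.
Add 2 hours 4 minutes leg 1 → 2:24 AM UTC.
Add 6 hours 19 minutes layover in Noumea → 8:43 AM UTC.
Add 5 hours 20 minutes leg 2 → 2:03 PM UTC.
Add 3 hours and 34 minutes layover in Port Anselm → 5:37 PM UTC.
Add 4 hours and 4 minutes leg 3 → 9:41 PM UTC.
Add 3 hours 24 minutes layover in Boston → 1:05 AM UTC (Oct 7).
Add 3 hours 5 minutes leg 4 → 4:10 AM UTC.
Accra is UTC+0, so local arrival is the same: 4:10 AM on Oct 7.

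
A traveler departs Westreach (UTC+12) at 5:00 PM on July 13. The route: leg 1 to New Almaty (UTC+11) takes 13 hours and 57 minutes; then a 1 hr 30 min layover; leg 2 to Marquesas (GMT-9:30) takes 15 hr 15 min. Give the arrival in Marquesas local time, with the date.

Convert departure to UTC: 5:00 PM − 12:00 = 5:00 AM UTC on Jul 13.
Add 13 hours and 57 minutes leg 1 → 6:57 PM UTC.
Add 1 hour and 30 minutes layover in New Almaty → 8:27 PM UTC.
Add 15 hours 15 minutes leg 2 → 11:42 AM UTC (Jul 14).
Marquesas is UTC−9:30, so local arrival = 11:42 AM − 9:30 = 2:12 AM on Jul 14.

2:12 AM on Jul 14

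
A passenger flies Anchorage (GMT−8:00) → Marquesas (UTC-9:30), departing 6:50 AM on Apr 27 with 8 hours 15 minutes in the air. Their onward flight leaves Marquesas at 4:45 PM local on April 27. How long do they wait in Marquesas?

Convert departure to UTC: 6:50 AM + 8:00 = 2:50 PM UTC on Apr 27.
Add 8 hours and 15 minutes flight time → 11:05 PM UTC.
Marquesas is UTC−9:30, so local arrival = 11:05 PM − 9:30 = 1:35 PM on Apr 27.
Layover = 4:45 PM − 1:35 PM = 3 hours 10 minutes.

3 hours 10 minutes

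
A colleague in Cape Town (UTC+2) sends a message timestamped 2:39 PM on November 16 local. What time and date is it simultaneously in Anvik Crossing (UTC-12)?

Anvik Crossing is 14:00 behind Cape Town.
Shift by the zone difference: 2:39 PM − 14:00 = 12:39 AM on Nov 16 in Anvik Crossing.

12:39 AM on Nov 16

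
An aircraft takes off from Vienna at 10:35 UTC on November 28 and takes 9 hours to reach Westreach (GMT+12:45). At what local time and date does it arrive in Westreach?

08:20 on Nov 29

Departure is given in UTC: 10:35 on Nov 28.
Add 9 hours → 19:35 UTC.
Westreach is UTC+12:45: 19:35 + 12:45 = 08:20 on Nov 29.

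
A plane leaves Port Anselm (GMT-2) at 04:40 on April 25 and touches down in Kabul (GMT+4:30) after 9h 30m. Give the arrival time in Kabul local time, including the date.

20:40 on Apr 25

Convert departure to UTC: 04:40 + 2:00 = 06:40 UTC on Apr 25.
Add 9 hours 30 minutes travel time → 16:10 UTC.
Kabul is UTC+4:30, so local arrival = 16:10 + 4:30 = 20:40 on Apr 25.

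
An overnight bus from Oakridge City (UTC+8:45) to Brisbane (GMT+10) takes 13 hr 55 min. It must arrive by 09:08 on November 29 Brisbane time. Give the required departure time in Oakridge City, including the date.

17:58 on November 28

Target arrival in UTC: 09:08 − 10:00 = 23:08 on Nov 28.
Subtract 13 hours 55 minutes → departure 09:13 UTC on Nov 28.
Oakridge City is UTC+8:45: 09:13 + 8:45 = 17:58 on Nov 28.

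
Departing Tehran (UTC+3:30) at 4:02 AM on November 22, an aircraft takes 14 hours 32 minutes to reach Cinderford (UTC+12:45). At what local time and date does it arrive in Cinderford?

3:49 AM on November 23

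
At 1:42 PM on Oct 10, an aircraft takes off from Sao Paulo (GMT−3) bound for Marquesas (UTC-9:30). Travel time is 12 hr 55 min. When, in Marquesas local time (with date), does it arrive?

8:07 PM on October 10

Marquesas is 6:30 behind Sao Paulo.
After 12 hours 55 minutes it is 2:37 AM (Oct 11) in Sao Paulo.
Shift by the zone difference: 2:37 AM − 6:30 = 8:07 PM on Oct 10 in Marquesas.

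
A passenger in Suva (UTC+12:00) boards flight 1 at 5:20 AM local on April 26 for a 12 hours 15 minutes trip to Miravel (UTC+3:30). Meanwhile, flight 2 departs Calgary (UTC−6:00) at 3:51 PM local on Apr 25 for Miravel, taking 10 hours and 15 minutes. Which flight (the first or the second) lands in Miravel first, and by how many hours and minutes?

Flight 1 in UTC: 5:20 AM − 12:00 = 5:20 PM on Apr 25.
+12 hours 15 minutes → arrive 5:35 AM UTC on Apr 26.
Flight 2 in UTC: 3:51 PM + 6:00 = 9:51 PM on Apr 25.
+10 hours and 15 minutes → arrive 8:06 AM UTC on Apr 26.
Flight 1 lands earlier by 2 hours 31 minutes.

the first, by 2 hours 31 minutes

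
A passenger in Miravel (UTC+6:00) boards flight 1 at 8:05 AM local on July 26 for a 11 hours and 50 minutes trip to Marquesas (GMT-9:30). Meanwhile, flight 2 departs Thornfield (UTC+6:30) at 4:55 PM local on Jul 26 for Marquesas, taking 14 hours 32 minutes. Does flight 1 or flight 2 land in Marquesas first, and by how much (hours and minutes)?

the first, by 11 hours 2 minutes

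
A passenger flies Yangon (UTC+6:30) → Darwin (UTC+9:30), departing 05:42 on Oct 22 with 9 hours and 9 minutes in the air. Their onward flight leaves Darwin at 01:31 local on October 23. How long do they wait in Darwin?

7 hours 40 minutes

Convert departure to UTC: 05:42 − 6:30 = 23:12 UTC on Oct 21.
Add 9 hours 9 minutes flight time → 08:21 UTC (Oct 22).
Darwin is UTC+9:30, so local arrival = 08:21 + 9:30 = 17:51 on Oct 22.
Layover = 01:31 − 17:51 (+1 day) = 7 hours 40 minutes.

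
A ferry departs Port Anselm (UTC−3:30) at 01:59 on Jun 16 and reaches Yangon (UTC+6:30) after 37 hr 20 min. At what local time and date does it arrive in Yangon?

Convert departure to UTC: 01:59 + 3:30 = 05:29 UTC on Jun 16.
Add 37 hours and 20 minutes travel time → 18:49 UTC (Jun 17).
Yangon is UTC+6:30, so local arrival = 18:49 + 6:30 = 01:19 on Jun 18.

01:19 on Jun 18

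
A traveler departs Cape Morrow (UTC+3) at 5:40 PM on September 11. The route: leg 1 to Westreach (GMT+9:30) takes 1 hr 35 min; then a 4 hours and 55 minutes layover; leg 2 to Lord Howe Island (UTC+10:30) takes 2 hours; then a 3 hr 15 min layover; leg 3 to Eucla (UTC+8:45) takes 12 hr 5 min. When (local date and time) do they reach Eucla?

Convert departure to UTC: 5:40 PM − 3:00 = 2:40 PM UTC on Sep 11.
Add 1 hour and 35 minutes leg 1 → 4:15 PM UTC.
Add 4 hours 55 minutes layover in Westreach → 9:10 PM UTC.
Add 2 hours leg 2 → 11:10 PM UTC.
Add 3 hours 15 minutes layover in Lord Howe Island → 2:25 AM UTC (Sep 12).
Add 12 hours 5 minutes leg 3 → 2:30 PM UTC.
Eucla is UTC+8:45, so local arrival = 2:30 PM + 8:45 = 11:15 PM on Sep 12.

11:15 PM on September 12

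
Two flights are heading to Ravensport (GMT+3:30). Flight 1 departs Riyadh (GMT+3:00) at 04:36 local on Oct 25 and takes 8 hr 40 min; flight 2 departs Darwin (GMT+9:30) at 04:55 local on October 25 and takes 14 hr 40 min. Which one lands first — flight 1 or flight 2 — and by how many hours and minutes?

the second, by 11 minutes

Flight 1 in UTC: 04:36 − 3:00 = 01:36 on Oct 25.
+8 hours 40 minutes → arrive 10:16 UTC on Oct 25.
Flight 2 in UTC: 04:55 − 9:30 = 19:25 on Oct 24.
+14 hours and 40 minutes → arrive 10:05 UTC on Oct 25.
Flight 2 lands earlier by 11 minutes.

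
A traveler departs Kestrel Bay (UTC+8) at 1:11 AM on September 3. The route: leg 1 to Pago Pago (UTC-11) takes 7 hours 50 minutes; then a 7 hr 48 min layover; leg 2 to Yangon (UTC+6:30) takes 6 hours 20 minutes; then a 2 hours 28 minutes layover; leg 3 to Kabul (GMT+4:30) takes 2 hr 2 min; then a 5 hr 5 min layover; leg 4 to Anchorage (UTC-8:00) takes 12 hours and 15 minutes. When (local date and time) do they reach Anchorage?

4:59 AM on September 4

Convert departure to UTC: 1:11 AM − 8:00 = 5:11 PM UTC on Sep 2.
Add 7 hours and 50 minutes leg 1 → 1:01 AM UTC (Sep 3).
Add 7 hours and 48 minutes layover in Pago Pago → 8:49 AM UTC.
Add 6 hours and 20 minutes leg 2 → 3:09 PM UTC.
Add 2 hours and 28 minutes layover in Yangon → 5:37 PM UTC.
Add 2 hours and 2 minutes leg 3 → 7:39 PM UTC.
Add 5 hours and 5 minutes layover in Kabul → 12:44 AM UTC (Sep 4).
Add 12 hours 15 minutes leg 4 → 12:59 PM UTC.
Anchorage is UTC−8:00, so local arrival = 12:59 PM − 8:00 = 4:59 AM on Sep 4.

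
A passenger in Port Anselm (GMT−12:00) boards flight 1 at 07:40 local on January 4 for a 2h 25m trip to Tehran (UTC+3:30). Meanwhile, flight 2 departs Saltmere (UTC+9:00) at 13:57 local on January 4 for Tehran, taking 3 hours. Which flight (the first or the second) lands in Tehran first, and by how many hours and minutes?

Flight 1 in UTC: 07:40 + 12:00 = 19:40 on Jan 4.
+2 hours 25 minutes → arrive 22:05 UTC on Jan 4.
Flight 2 in UTC: 13:57 − 9:00 = 04:57 on Jan 4.
+3 hours → arrive 07:57 UTC on Jan 4.
Flight 2 lands earlier by 14 hours 8 minutes.

the second, by 14 hours 8 minutes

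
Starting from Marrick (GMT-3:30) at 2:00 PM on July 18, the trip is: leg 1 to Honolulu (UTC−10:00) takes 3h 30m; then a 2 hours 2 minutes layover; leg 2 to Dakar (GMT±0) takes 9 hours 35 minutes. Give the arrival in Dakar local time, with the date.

Convert departure to UTC: 2:00 PM + 3:30 = 5:30 PM UTC on Jul 18.
Add 3 hours and 30 minutes leg 1 → 9:00 PM UTC.
Add 2 hours and 2 minutes layover in Honolulu → 11:02 PM UTC.
Add 9 hours and 35 minutes leg 2 → 8:37 AM UTC (Jul 19).
Dakar is UTC+0, so local arrival is the same: 8:37 AM on Jul 19.

8:37 AM on Jul 19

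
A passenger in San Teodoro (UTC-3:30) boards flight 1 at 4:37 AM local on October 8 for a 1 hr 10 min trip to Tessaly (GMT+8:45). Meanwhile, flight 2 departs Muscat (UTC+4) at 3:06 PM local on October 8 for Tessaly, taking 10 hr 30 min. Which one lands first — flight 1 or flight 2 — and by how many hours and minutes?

the first, by 12 hours 19 minutes

Flight 1 in UTC: 4:37 AM + 3:30 = 8:07 AM on Oct 8.
+1 hour 10 minutes → arrive 9:17 AM UTC on Oct 8.
Flight 2 in UTC: 3:06 PM − 4:00 = 11:06 AM on Oct 8.
+10 hours and 30 minutes → arrive 9:36 PM UTC on Oct 8.
Flight 1 lands earlier by 12 hours 19 minutes.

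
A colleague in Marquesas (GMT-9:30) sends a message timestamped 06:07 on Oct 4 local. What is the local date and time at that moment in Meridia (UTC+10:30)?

02:07 on October 5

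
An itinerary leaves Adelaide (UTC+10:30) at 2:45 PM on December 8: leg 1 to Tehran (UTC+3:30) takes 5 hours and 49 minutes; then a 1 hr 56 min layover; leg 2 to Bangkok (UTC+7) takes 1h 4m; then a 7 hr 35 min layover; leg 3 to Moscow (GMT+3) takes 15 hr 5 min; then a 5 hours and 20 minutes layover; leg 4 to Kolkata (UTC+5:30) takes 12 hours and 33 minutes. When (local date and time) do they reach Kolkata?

Convert departure to UTC: 2:45 PM − 10:30 = 4:15 AM UTC on Dec 8.
Add 5 hours and 49 minutes leg 1 → 10:04 AM UTC.
Add 1 hour 56 minutes layover in Tehran → 12:00 PM UTC.
Add 1 hour 4 minutes leg 2 → 1:04 PM UTC.
Add 7 hours and 35 minutes layover in Bangkok → 8:39 PM UTC.
Add 15 hours and 5 minutes leg 3 → 11:44 AM UTC (Dec 9).
Add 5 hours 20 minutes layover in Moscow → 5:04 PM UTC.
Add 12 hours 33 minutes leg 4 → 5:37 AM UTC (Dec 10).
Kolkata is UTC+5:30, so local arrival = 5:37 AM + 5:30 = 11:07 AM on Dec 10.

11:07 AM on December 10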